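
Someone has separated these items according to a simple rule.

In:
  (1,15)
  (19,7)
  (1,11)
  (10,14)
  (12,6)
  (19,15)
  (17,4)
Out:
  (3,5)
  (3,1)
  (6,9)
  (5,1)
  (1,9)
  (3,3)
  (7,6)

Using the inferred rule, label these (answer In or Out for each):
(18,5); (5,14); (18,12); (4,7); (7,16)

In, In, In, Out, In

'In' ⟺ max ≥ 10.
(18,5): max 18 — has this property, so In. (5,14): max 14 — has this property, so In. (18,12): max 18 — has this property, so In. (4,7): max 7 — does not pass, so Out. (7,16): max 16 — has this property, so In.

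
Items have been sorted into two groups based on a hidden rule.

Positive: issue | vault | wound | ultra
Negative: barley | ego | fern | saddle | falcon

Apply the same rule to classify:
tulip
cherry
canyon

Positive, Negative, Negative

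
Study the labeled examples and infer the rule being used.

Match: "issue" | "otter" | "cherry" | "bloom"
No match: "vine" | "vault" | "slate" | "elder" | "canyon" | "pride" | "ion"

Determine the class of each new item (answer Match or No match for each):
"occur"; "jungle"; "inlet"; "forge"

Match, No match, No match, No match

Looking at the examples, the only property every 'Match' case has and every 'No match' case lacks is: has a double letter.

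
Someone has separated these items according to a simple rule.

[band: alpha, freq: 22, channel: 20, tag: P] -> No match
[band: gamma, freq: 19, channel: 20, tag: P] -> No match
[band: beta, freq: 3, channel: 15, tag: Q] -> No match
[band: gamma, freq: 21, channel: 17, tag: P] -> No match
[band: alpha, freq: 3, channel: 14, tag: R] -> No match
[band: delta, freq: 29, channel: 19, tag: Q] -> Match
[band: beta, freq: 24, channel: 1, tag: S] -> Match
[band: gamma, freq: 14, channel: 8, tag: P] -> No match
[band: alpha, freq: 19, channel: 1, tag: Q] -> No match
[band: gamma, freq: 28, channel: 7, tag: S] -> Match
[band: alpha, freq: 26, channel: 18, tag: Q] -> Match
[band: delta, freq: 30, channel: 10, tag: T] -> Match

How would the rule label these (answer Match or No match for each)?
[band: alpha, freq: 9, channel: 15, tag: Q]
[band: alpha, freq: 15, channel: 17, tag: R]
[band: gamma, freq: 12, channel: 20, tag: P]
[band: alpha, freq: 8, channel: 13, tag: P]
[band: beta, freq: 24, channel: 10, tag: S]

No match, No match, No match, No match, Match

The distinguishing property — freq ≥ 24 — holds for all the 'Match' cases and none of the 'No match' cases.
No match: [band: alpha, freq: 9, channel: 15, tag: Q], since freq = 9.
No match: [band: alpha, freq: 15, channel: 17, tag: R], since freq = 15.
No match: [band: gamma, freq: 12, channel: 20, tag: P], since freq = 12.
No match: [band: alpha, freq: 8, channel: 13, tag: P], since freq = 8.
Match: [band: beta, freq: 24, channel: 10, tag: S], since freq = 24.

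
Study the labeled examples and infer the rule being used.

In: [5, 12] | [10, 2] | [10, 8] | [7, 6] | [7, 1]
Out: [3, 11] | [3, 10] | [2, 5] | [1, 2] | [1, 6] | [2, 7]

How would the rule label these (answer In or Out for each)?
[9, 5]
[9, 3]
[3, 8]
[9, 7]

In, In, Out, In

The pattern is that an item is 'In' exactly when: first ≥ 5.
In: [9, 5], since first 9.
In: [9, 3], since first 9.
Out: [3, 8], since first 3.
In: [9, 7], since first 9.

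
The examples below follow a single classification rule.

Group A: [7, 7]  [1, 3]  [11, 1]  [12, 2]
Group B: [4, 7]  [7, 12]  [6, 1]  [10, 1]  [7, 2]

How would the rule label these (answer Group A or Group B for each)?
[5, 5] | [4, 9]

Group A, Group B

Every 'Group A' example satisfies: sum is even. None of the 'Group B' examples do.
[5, 5]: Group A (5+5 = 10). [4, 9]: Group B (4+9 = 13).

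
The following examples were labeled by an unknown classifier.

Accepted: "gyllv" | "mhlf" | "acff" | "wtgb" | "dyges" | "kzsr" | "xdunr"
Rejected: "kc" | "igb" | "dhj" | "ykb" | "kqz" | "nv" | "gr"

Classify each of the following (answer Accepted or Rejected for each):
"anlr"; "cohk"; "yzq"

Accepted, Accepted, Rejected

The distinguishing property — length ≥ 4 — holds for all the 'Accepted' cases and none of the 'Rejected' cases.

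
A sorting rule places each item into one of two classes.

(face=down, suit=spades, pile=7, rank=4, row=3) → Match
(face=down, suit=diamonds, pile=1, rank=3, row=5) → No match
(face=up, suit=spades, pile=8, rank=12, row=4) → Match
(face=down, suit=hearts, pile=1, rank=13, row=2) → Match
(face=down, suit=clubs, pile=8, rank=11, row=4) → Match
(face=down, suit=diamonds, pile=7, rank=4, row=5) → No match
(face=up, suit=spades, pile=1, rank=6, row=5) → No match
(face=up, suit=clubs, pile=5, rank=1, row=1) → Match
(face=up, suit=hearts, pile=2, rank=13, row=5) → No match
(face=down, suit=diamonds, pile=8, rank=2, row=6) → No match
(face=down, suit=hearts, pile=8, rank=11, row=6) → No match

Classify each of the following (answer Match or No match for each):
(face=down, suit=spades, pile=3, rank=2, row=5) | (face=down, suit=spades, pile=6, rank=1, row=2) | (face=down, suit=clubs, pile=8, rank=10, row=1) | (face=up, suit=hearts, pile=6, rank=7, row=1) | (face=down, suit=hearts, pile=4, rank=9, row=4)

No match, Match, Match, Match, Match

The distinguishing property — row ≤ 4 — holds for all the 'Match' cases and none of the 'No match' cases.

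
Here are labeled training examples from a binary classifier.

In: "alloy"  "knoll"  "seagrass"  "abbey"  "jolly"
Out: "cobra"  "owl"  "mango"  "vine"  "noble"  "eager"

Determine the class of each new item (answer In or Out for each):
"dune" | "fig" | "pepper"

Out, Out, In

A rule that fits every label: has a double letter — true of each 'In' example, false of each 'Out' one.
"dune": Out (no doubled letter). "fig": Out (no doubled letter). "pepper": In ('pp' doubled).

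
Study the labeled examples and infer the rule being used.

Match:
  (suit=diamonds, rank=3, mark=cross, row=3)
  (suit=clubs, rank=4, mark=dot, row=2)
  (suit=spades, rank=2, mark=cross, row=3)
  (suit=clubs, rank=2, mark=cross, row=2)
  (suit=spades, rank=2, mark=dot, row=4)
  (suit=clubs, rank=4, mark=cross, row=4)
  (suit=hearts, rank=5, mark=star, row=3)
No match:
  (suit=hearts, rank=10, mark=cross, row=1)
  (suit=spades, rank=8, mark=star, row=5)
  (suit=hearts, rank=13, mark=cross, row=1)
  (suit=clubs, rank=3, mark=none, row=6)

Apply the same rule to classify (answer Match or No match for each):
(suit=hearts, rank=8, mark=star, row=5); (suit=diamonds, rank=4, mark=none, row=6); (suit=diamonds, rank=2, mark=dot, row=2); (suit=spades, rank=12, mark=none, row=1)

The classifier is using: row ≥ 2 AND row ≤ 4.
(suit=hearts, rank=8, mark=star, row=5) — row = 5, hence No match. (suit=diamonds, rank=4, mark=none, row=6) — row = 6, hence No match. (suit=diamonds, rank=2, mark=dot, row=2) — row = 2, hence Match. (suit=spades, rank=12, mark=none, row=1) — row = 1, hence No match.

No match, No match, Match, No match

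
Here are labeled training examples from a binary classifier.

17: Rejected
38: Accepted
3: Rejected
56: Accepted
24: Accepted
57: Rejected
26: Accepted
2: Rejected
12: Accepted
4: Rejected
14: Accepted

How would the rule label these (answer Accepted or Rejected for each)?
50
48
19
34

The pattern is that an item is 'Accepted' exactly when: even AND at least 12.

Accepted, Accepted, Rejected, Accepted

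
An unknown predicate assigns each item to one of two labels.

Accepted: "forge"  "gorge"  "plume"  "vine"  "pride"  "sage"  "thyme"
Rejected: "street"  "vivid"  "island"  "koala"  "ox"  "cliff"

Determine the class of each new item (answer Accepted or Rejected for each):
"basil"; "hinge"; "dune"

Rejected, Accepted, Accepted

Looking at the examples, the only property every 'Accepted' case has and every 'Rejected' case lacks is: ends with 'e'.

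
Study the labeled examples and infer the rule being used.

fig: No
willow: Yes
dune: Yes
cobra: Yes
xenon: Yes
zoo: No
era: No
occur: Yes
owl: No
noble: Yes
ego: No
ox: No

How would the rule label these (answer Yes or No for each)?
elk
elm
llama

No, No, Yes

The common property of the 'Yes' items is: length ≥ 4. No 'No' item has it.
No: elk, since length 3.
No: elm, since length 3.
Yes: llama, since length 5.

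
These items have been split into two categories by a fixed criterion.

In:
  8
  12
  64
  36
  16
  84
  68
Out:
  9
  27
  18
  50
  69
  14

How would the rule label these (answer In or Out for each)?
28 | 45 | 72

The classifier is using: multiple of 4.
28 → 28 = 4·7 → In.
45 → 45 = 4·11 + 1 → Out.
72 → 72 = 4·18 → In.

In, Out, In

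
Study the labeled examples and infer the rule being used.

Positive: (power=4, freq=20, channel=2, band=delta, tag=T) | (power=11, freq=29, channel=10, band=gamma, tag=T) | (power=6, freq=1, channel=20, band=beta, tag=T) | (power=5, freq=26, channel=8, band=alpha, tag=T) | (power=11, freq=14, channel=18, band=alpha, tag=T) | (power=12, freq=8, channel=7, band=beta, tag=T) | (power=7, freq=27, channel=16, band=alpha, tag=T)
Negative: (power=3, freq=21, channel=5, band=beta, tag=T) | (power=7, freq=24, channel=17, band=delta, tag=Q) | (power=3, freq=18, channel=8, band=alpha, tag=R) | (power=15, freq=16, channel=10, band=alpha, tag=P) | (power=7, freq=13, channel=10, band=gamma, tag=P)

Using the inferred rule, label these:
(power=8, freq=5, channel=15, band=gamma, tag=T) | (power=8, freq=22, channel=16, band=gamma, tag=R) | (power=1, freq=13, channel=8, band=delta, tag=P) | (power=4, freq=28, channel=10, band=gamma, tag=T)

Every 'Positive' example satisfies: tag is T AND power ≥ 4. None of the 'Negative' examples do.
(power=8, freq=5, channel=15, band=gamma, tag=T): tag is T, power = 8, satisfies this → Positive. (power=8, freq=22, channel=16, band=gamma, tag=R): tag is R, power = 8, doesn't match → Negative. (power=1, freq=13, channel=8, band=delta, tag=P): tag is P, power = 1, doesn't match → Negative. (power=4, freq=28, channel=10, band=gamma, tag=T): tag is T, power = 4, satisfies this → Positive.

Positive, Negative, Negative, Positive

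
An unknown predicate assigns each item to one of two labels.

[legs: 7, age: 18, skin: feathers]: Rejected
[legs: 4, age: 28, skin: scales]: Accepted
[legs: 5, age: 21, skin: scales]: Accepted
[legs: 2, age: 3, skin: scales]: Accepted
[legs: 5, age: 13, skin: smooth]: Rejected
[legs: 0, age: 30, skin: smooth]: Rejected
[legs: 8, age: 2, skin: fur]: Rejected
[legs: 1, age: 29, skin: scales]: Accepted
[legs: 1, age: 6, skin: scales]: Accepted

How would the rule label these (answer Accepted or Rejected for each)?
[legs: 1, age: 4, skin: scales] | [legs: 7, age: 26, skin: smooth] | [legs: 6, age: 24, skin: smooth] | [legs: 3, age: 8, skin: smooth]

Accepted, Rejected, Rejected, Rejected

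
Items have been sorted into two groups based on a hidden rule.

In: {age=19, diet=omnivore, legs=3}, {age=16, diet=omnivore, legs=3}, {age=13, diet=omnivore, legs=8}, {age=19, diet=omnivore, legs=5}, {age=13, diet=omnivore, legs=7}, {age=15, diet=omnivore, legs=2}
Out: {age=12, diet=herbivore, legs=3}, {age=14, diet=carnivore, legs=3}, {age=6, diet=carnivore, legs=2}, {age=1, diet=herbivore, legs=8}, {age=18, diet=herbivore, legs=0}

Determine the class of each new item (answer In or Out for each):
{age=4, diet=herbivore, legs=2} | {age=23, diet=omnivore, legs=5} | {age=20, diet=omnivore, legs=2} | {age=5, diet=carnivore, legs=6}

Out, In, In, Out

The simplest hypothesis consistent with all the labels is: diet is omnivore.
Out: {age=4, diet=herbivore, legs=2}, since diet is herbivore. In: {age=23, diet=omnivore, legs=5}, since diet is omnivore. In: {age=20, diet=omnivore, legs=2}, since diet is omnivore. Out: {age=5, diet=carnivore, legs=6}, since diet is carnivore.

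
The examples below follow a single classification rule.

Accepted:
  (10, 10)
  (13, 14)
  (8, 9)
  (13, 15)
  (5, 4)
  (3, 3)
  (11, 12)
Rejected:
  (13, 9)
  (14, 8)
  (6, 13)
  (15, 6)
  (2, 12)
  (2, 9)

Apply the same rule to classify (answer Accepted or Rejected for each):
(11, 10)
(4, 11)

Accepted, Rejected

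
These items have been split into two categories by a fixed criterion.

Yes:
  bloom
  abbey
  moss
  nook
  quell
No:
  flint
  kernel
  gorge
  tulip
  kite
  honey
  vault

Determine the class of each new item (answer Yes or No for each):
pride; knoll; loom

No, Yes, Yes

The pattern is that an item is 'Yes' exactly when: has a double letter.
No: pride, since no doubled letter.
Yes: knoll, since 'll' doubled.
Yes: loom, since 'oo' doubled.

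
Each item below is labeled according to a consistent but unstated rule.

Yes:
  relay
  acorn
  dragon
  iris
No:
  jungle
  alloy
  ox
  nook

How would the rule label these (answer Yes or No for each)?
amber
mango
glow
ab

Yes, No, No, No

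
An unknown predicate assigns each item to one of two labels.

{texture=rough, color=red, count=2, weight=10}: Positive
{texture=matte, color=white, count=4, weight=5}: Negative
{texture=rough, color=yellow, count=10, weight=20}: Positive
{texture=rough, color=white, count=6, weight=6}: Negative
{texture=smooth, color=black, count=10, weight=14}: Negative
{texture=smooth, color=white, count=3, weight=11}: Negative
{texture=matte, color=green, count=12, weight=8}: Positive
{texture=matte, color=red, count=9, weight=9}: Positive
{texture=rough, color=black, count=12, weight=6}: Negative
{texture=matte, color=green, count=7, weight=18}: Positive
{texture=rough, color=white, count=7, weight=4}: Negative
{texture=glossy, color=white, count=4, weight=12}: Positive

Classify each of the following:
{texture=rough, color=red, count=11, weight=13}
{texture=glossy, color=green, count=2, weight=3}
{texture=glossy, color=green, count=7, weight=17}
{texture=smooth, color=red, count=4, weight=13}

Positive, Negative, Positive, Negative

The simplest hypothesis consistent with all the labels is: texture is not smooth AND weight ≥ 8.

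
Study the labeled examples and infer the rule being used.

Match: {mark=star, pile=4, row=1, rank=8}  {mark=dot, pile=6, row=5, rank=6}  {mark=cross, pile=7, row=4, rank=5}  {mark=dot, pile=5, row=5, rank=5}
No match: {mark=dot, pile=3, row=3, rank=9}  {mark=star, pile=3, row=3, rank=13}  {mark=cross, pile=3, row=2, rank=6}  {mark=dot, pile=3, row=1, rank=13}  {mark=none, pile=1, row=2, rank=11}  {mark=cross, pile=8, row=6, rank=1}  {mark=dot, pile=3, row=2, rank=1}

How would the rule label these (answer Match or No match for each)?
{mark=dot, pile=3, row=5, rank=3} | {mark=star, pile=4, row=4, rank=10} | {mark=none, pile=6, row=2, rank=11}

The pattern is that an item is 'Match' exactly when: pile ≥ 4 AND row ≤ 5.
{mark=dot, pile=3, row=5, rank=3}: No match (pile = 3, row = 5).
{mark=star, pile=4, row=4, rank=10}: Match (pile = 4, row = 4).
{mark=none, pile=6, row=2, rank=11}: Match (pile = 6, row = 2).

No match, Match, Match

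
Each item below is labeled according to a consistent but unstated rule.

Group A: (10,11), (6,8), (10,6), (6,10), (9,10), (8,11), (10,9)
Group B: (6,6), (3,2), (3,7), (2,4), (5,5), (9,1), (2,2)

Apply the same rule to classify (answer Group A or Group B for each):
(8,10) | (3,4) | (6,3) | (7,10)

Group A, Group B, Group B, Group A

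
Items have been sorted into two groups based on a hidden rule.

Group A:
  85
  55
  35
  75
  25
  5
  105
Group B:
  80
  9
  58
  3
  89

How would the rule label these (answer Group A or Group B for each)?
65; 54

Group A, Group B

Checking candidate rules against both groups, what survives is: ends in digit 5.
65 — last digit 5, hence Group A.
54 — last digit 4, hence Group B.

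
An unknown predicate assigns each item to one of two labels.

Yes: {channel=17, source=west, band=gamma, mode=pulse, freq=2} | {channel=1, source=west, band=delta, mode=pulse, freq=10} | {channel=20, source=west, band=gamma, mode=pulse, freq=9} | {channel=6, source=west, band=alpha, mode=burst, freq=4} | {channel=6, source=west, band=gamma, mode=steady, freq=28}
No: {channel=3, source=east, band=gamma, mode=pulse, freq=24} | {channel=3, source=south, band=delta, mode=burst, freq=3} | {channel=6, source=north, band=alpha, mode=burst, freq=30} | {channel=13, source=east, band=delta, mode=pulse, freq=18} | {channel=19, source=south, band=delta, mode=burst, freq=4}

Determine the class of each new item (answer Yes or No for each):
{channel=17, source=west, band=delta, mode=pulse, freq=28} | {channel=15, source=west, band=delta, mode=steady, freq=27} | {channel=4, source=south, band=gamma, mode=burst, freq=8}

Yes, Yes, No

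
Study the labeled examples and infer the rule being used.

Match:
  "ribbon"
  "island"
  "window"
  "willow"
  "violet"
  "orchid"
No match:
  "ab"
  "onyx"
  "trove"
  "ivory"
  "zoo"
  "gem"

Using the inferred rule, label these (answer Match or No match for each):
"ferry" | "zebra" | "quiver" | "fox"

A rule that fits every label: length 6 — true of each 'Match' example, false of each 'No match' one.
"ferry": length 5 — doesn't match, so No match. "zebra": length 5 — doesn't match, so No match. "quiver": length 6 — passes, so Match. "fox": length 3 — doesn't match, so No match.

No match, No match, Match, No match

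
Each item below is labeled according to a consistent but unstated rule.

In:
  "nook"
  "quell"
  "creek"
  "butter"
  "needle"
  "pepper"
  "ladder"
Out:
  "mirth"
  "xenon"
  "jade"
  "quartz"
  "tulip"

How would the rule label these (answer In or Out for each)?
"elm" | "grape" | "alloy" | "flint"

Rule: has a double letter. This holds for each 'In' example and fails for each 'Out' one.
Out: "elm", since no doubled letter.
Out: "grape", since no doubled letter.
In: "alloy", since 'll' doubled.
Out: "flint", since no doubled letter.

Out, Out, In, Out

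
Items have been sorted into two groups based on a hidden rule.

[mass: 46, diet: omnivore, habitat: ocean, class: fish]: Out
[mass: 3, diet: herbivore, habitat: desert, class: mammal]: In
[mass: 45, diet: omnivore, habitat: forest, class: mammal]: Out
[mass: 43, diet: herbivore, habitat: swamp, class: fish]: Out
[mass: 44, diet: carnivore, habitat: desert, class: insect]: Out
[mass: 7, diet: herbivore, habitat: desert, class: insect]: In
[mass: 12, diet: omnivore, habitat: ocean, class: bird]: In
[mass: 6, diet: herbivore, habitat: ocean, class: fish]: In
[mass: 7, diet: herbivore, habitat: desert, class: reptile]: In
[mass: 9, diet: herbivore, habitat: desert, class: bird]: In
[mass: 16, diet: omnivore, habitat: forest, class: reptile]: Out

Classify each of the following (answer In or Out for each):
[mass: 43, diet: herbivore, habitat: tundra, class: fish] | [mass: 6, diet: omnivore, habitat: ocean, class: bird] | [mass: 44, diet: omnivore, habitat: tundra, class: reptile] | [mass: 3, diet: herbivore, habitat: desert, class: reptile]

Out, In, Out, In

The common property of the 'In' items is: mass ≤ 12. No 'Out' item has it.
[mass: 43, diet: herbivore, habitat: tundra, class: fish]: mass = 43 — does not satisfy this, so Out.
[mass: 6, diet: omnivore, habitat: ocean, class: bird]: mass = 6 — meets the rule, so In.
[mass: 44, diet: omnivore, habitat: tundra, class: reptile]: mass = 44 — does not satisfy this, so Out.
[mass: 3, diet: herbivore, habitat: desert, class: reptile]: mass = 3 — meets the rule, so In.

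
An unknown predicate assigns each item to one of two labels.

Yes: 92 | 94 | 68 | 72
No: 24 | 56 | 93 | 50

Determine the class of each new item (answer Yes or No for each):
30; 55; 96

No, No, Yes

All 'Yes' examples share one property — even AND at least 68 — and every 'No' example lacks it.
30: No (30 is even, 30 < 68). 55: No (55 is odd, 55 < 68). 96: Yes (96 is even, 96 ≥ 68).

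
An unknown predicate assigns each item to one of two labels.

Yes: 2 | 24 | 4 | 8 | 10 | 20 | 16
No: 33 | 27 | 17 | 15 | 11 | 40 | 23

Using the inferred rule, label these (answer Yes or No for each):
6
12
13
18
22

Yes, Yes, No, Yes, Yes

The simplest hypothesis consistent with all the labels is: even AND at most 24.
6: 6 is even, 6 ≤ 24, passes → Yes. 12: 12 is even, 12 ≤ 24, passes → Yes. 13: 13 is odd, 13 ≤ 24, doesn't qualify → No. 18: 18 is even, 18 ≤ 24, passes → Yes. 22: 22 is even, 22 ≤ 24, passes → Yes.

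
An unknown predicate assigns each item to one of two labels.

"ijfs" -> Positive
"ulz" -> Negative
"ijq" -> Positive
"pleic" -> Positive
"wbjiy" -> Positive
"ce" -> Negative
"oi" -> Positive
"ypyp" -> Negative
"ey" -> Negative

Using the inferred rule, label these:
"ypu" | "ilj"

All 'Positive' examples share one property — contains 'i' — and every 'Negative' example lacks it.
"ypu" — no 'i', hence Negative. "ilj" — has 'i', hence Positive.

Negative, Positive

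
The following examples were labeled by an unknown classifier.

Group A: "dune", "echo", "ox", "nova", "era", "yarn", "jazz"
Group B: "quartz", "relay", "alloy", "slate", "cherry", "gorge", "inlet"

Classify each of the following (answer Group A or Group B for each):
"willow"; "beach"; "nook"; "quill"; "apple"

Rule: length ≤ 4. This holds for each 'Group A' example and fails for each 'Group B' one.
"willow": length 6, does not fit → Group B. "beach": length 5, does not fit → Group B. "nook": length 4, has this property → Group A. "quill": length 5, does not fit → Group B. "apple": length 5, does not fit → Group B.

Group B, Group B, Group A, Group B, Group B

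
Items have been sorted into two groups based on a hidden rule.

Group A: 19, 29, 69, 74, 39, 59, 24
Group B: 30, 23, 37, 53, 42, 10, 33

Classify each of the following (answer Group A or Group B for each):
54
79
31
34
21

Group A, Group A, Group B, Group A, Group B

Comparing the two groups points to one rule — ≡ 4 (mod 5).
54: Group A (54 mod 5 = 4).
79: Group A (79 mod 5 = 4).
31: Group B (31 mod 5 = 1).
34: Group A (34 mod 5 = 4).
21: Group B (21 mod 5 = 1).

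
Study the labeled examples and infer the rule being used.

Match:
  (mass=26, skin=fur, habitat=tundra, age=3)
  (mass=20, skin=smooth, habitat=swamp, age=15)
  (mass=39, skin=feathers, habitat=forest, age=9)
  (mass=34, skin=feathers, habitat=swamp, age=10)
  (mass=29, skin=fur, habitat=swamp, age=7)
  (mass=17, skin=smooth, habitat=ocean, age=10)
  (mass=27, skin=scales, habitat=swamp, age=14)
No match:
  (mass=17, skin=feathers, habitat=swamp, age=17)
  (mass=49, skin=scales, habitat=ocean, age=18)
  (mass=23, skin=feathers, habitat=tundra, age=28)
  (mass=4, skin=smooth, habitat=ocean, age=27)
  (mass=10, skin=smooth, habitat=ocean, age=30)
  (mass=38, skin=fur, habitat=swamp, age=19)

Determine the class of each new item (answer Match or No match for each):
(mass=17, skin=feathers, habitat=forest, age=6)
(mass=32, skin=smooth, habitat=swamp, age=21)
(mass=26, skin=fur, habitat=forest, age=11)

Rule: age ≤ 15. This holds for each 'Match' example and fails for each 'No match' one.

Match, No match, Match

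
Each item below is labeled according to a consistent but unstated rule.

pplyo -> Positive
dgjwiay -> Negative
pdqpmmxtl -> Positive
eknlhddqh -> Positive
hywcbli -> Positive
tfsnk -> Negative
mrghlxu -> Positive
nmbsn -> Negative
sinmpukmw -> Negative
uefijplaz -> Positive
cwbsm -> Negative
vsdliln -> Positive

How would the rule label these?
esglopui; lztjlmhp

Positive, Positive

The pattern is that an item is 'Positive' exactly when: contains 'l'.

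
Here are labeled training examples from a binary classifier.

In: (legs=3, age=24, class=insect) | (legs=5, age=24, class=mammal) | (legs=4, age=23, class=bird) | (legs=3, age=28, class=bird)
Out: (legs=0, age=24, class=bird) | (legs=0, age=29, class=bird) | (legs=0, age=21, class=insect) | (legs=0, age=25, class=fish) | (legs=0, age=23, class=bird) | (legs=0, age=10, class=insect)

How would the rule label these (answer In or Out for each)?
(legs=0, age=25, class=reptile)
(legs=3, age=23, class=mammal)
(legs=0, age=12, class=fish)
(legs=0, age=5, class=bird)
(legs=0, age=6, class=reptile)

Out, In, Out, Out, Out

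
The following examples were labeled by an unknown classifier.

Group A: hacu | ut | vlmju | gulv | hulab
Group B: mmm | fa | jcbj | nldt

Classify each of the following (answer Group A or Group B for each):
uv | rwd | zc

The common property of the 'Group A' items is: contains 'u'. No 'Group B' item has it.
uv: Group A (has 'u'). rwd: Group B (no 'u'). zc: Group B (no 'u').

Group A, Group B, Group B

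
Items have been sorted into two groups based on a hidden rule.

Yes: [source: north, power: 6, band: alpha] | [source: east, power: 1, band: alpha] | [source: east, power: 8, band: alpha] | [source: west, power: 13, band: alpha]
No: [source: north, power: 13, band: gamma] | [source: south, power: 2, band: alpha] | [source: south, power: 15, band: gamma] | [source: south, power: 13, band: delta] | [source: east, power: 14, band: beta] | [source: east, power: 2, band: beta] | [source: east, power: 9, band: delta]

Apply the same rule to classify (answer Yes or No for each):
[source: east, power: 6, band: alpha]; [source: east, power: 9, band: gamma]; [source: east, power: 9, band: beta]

Yes, No, No

The common property of the 'Yes' items is: band is alpha AND power ≠ 2. No 'No' item has it.
Yes: [source: east, power: 6, band: alpha], since band is alpha, power = 6.
No: [source: east, power: 9, band: gamma], since band is gamma, power = 9.
No: [source: east, power: 9, band: beta], since band is beta, power = 9.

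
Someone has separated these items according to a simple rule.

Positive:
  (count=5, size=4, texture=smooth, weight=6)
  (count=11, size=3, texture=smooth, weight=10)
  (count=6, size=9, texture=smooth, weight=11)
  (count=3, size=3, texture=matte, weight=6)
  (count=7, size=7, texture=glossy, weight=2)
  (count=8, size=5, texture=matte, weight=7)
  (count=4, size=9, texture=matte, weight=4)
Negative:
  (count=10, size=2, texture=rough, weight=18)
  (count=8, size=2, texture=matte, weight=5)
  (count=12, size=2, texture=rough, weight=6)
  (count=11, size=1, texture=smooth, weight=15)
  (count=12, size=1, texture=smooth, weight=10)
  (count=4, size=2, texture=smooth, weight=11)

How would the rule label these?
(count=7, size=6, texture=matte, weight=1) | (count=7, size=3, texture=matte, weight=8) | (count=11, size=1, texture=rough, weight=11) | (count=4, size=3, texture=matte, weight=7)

Positive, Positive, Negative, Positive

The pattern is that an item is 'Positive' exactly when: size ≥ 3.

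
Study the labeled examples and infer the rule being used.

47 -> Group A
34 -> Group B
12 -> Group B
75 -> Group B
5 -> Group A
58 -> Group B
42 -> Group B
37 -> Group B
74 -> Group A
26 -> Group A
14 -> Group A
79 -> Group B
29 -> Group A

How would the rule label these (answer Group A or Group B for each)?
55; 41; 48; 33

Group B, Group A, Group B, Group B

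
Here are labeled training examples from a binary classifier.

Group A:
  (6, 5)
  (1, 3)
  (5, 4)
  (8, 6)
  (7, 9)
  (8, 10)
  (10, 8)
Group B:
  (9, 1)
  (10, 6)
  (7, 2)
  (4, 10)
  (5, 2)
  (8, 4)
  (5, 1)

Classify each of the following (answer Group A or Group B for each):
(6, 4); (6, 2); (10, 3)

The simplest hypothesis consistent with all the labels is: |first − second| ≤ 2.
Group A: (6, 4), since |6−4| = 2.
Group B: (6, 2), since |6−2| = 4.
Group B: (10, 3), since |10−3| = 7.

Group A, Group B, Group B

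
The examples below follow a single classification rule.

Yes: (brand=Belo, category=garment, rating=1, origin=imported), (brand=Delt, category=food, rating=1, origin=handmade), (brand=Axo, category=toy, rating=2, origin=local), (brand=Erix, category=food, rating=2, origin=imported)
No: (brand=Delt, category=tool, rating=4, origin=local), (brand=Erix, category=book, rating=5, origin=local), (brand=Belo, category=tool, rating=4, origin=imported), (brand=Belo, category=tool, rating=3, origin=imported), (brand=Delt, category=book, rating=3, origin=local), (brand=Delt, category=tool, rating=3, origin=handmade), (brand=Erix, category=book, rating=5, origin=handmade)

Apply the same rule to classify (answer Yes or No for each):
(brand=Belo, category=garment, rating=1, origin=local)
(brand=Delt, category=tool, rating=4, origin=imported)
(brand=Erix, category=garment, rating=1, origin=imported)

The rule appears to be: rating ≤ 2.
(brand=Belo, category=garment, rating=1, origin=local): rating = 1 — passes, so Yes.
(brand=Delt, category=tool, rating=4, origin=imported): rating = 4 — does not pass, so No.
(brand=Erix, category=garment, rating=1, origin=imported): rating = 1 — passes, so Yes.

Yes, No, Yes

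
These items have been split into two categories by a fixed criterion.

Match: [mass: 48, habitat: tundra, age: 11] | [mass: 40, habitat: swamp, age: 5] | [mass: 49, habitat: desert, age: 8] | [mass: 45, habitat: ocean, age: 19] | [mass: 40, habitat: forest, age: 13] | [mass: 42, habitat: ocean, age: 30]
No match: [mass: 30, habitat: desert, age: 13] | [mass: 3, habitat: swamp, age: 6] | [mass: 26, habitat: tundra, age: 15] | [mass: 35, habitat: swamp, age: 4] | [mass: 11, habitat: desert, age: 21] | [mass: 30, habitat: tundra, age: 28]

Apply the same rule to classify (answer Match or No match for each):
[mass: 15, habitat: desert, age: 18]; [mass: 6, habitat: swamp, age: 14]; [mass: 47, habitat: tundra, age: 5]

A rule that fits every label: mass ≥ 40 — true of each 'Match' example, false of each 'No match' one.
No match: [mass: 15, habitat: desert, age: 18], since mass = 15.
No match: [mass: 6, habitat: swamp, age: 14], since mass = 6.
Match: [mass: 47, habitat: tundra, age: 5], since mass = 47.

No match, No match, Match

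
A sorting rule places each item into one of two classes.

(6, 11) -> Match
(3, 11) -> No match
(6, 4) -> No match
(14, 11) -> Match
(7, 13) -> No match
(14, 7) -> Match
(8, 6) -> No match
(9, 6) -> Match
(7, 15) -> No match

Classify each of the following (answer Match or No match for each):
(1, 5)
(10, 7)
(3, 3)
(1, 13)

All 'Match' examples share one property — sum is odd — and every 'No match' example lacks it.
No match: (1, 5), since 1+5 = 6.
Match: (10, 7), since 10+7 = 17.
No match: (3, 3), since 3+3 = 6.
No match: (1, 13), since 1+13 = 14.

No match, Match, No match, No match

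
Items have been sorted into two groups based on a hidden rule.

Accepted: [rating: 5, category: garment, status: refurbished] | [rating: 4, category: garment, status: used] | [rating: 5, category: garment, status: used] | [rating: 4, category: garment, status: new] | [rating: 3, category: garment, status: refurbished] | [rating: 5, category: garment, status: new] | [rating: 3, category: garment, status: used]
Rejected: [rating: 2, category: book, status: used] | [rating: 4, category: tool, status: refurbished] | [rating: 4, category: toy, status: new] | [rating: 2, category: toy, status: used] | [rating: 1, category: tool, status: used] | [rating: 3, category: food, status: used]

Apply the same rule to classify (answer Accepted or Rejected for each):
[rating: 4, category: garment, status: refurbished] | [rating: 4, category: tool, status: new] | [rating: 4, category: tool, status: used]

Accepted, Rejected, Rejected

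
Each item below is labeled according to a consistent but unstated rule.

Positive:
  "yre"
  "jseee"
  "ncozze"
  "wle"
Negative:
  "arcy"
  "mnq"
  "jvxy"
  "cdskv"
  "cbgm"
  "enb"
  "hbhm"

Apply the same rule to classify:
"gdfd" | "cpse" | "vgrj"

'Positive' ⟺ ends with 'e'.

Negative, Positive, Negative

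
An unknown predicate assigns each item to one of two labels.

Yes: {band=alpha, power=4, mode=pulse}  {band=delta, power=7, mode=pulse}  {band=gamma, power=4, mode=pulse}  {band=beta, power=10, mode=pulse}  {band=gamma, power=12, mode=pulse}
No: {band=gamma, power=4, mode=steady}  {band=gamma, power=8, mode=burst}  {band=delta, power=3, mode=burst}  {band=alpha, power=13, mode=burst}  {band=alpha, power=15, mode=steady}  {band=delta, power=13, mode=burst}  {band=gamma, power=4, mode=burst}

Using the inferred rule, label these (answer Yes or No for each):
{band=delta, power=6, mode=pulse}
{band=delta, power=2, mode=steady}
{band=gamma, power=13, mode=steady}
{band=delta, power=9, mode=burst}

Yes, No, No, No

Comparing the two groups points to one rule — mode is pulse.
{band=delta, power=6, mode=pulse}: mode is pulse — has this property, so Yes. {band=delta, power=2, mode=steady}: mode is steady — doesn't match, so No. {band=gamma, power=13, mode=steady}: mode is steady — doesn't match, so No. {band=delta, power=9, mode=burst}: mode is burst — doesn't match, so No.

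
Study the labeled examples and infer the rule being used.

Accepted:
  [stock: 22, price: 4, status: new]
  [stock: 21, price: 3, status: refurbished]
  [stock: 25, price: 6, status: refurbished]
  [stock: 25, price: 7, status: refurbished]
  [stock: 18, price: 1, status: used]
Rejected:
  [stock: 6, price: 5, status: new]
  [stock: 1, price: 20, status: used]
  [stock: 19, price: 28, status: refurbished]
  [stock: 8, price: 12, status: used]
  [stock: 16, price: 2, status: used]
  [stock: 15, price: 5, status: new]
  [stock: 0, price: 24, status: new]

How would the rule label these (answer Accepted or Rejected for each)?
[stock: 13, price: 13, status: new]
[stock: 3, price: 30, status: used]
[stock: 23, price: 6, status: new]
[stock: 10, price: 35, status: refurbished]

Rejected, Rejected, Accepted, Rejected

The classifier is using: price ≤ 7 AND stock ≥ 18.
[stock: 13, price: 13, status: new] — price = 13, stock = 13, hence Rejected. [stock: 3, price: 30, status: used] — price = 30, stock = 3, hence Rejected. [stock: 23, price: 6, status: new] — price = 6, stock = 23, hence Accepted. [stock: 10, price: 35, status: refurbished] — price = 35, stock = 10, hence Rejected.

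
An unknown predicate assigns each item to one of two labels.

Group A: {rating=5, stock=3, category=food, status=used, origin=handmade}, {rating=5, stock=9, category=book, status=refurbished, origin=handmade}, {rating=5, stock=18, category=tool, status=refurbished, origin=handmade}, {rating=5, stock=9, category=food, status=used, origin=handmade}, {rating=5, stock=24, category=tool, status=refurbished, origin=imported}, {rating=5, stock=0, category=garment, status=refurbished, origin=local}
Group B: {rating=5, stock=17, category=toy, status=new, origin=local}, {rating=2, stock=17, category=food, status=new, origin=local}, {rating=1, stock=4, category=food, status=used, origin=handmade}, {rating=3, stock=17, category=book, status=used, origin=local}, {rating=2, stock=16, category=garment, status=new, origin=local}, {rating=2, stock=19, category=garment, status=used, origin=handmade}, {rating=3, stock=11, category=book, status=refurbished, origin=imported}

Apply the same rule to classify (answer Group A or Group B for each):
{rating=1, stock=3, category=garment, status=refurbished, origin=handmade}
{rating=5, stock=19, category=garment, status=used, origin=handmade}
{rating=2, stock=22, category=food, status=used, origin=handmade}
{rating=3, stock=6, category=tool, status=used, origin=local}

Group B, Group A, Group B, Group B

One predicate separates the groups cleanly: rating = 5 AND stock ≠ 17.
Group B: {rating=1, stock=3, category=garment, status=refurbished, origin=handmade}, since rating = 1, stock = 3. Group A: {rating=5, stock=19, category=garment, status=used, origin=handmade}, since rating = 5, stock = 19. Group B: {rating=2, stock=22, category=food, status=used, origin=handmade}, since rating = 2, stock = 22. Group B: {rating=3, stock=6, category=tool, status=used, origin=local}, since rating = 3, stock = 6.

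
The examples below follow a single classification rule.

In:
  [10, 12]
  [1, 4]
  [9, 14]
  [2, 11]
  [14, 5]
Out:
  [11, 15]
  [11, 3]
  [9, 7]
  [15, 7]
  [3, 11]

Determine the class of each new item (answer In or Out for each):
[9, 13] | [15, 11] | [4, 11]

Out, Out, In

'In' ⟺ product is even.
[9, 13]: Out (9·13 = 117). [15, 11]: Out (15·11 = 165). [4, 11]: In (4·11 = 44).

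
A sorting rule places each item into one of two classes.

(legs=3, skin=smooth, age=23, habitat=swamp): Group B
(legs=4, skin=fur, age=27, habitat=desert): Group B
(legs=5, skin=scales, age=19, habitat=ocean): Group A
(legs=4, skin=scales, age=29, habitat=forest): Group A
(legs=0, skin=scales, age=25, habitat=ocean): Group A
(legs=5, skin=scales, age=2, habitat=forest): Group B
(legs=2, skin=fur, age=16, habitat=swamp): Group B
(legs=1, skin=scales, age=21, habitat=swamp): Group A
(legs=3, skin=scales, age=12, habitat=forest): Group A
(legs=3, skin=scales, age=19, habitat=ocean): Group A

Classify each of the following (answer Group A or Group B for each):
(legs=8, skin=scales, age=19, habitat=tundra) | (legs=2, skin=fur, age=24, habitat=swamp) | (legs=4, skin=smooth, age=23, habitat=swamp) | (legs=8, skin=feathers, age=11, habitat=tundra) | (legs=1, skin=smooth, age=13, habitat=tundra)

Group A, Group B, Group B, Group B, Group B

The common property of the 'Group A' items is: skin is scales AND age ≥ 12. No 'Group B' item has it.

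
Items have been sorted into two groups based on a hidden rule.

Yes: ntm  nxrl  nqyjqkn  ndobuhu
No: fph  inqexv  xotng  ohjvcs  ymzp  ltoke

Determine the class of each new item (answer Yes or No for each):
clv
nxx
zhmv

No, Yes, No

All 'Yes' examples share one property — starts with 'n' — and every 'No' example lacks it.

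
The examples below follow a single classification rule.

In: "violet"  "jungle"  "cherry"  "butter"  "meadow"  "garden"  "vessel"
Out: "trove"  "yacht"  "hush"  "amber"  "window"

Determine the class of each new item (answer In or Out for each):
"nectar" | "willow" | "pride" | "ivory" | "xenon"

In, Out, Out, Out, Out

One predicate separates the groups cleanly: even length AND contains 'e'.
"nectar": length 6, has 'e', has this property → In. "willow": length 6, no 'e', fails this test → Out. "pride": length 5, has 'e', fails this test → Out. "ivory": length 5, no 'e', fails this test → Out. "xenon": length 5, has 'e', fails this test → Out.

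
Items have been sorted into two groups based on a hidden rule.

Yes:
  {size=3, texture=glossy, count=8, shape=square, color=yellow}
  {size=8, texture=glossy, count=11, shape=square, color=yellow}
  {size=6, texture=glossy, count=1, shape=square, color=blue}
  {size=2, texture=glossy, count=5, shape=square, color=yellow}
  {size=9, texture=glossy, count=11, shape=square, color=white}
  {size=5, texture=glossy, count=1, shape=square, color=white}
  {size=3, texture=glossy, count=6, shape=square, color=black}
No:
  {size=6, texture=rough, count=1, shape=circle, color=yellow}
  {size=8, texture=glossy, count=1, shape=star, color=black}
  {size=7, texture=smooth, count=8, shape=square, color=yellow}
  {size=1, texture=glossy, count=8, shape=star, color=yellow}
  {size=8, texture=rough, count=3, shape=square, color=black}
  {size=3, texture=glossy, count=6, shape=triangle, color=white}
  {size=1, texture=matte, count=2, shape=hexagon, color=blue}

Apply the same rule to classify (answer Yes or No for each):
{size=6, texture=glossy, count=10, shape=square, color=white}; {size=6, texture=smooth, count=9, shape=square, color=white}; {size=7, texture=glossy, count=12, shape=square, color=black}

The rule appears to be: shape is square AND texture is glossy.
{size=6, texture=glossy, count=10, shape=square, color=white} → shape is square, texture is glossy → Yes.
{size=6, texture=smooth, count=9, shape=square, color=white} → shape is square, texture is smooth → No.
{size=7, texture=glossy, count=12, shape=square, color=black} → shape is square, texture is glossy → Yes.

Yes, No, Yes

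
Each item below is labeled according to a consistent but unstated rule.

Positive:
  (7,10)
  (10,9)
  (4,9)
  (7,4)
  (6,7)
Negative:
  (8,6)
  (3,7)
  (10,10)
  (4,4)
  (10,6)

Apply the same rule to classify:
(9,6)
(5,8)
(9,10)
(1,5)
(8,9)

The rule appears to be: sum is odd.

Positive, Positive, Positive, Negative, Positive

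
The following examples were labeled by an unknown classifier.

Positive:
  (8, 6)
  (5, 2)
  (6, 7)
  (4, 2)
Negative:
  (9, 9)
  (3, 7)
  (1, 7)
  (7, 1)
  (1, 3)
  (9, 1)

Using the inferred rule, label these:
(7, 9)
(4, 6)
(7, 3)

Negative, Positive, Negative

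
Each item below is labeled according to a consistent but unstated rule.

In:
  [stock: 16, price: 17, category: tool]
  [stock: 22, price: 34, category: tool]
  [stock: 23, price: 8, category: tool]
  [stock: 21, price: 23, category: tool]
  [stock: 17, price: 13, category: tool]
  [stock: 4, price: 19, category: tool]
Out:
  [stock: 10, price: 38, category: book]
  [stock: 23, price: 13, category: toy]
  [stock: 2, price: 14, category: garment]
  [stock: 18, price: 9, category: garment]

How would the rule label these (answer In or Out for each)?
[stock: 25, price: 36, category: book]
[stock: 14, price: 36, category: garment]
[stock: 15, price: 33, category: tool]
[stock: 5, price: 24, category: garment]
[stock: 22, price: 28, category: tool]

Rule: category is tool. This holds for each 'In' example and fails for each 'Out' one.
[stock: 25, price: 36, category: book]: Out (category is book). [stock: 14, price: 36, category: garment]: Out (category is garment). [stock: 15, price: 33, category: tool]: In (category is tool). [stock: 5, price: 24, category: garment]: Out (category is garment). [stock: 22, price: 28, category: tool]: In (category is tool).

Out, Out, In, Out, In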